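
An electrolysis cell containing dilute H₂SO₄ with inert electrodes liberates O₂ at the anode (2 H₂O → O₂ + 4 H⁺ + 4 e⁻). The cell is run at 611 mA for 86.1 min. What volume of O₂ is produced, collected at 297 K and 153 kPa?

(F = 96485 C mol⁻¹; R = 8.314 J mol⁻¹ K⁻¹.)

0.132 L

Q = I·t = 0.6110 A × 5166.0 s = 3156 C.
n(e⁻) = Q/F = 3156 / 96485 = 0.03271 mol.
4 electrons are transferred per O₂ molecule, so n(O₂) = 0.03271 / 4 = 0.008179 mol.
V = nRT/P = (0.008179 × 8.314 × 297) / (153 × 10³ Pa) = 1.32 × 10⁻⁴ m³ = 0.132 L.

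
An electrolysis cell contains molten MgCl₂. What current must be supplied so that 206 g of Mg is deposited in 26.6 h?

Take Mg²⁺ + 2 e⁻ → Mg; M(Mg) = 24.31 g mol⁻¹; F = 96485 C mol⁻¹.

n(Mg) = 206 / 24.31 = 8.474 mol.
n(e⁻) = 2 × 8.474 = 16.95 mol.
Q = n(e⁻)·F = 16.95 × 96485 = 1635000 C.
I = Q/t = 1635000 / 95760 s = 17.1 A.

17.1 A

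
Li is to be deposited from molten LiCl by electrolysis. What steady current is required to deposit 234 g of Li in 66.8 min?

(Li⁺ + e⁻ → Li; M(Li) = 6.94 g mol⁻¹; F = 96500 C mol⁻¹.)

n(Li) = 234 / 6.94 = 33.72 mol.
n(e⁻) = 1 × 33.72 = 33.72 mol.
Q = n(e⁻)·F = 33.72 × 96500 = 3254000 C.
I = Q/t = 3254000 / 4008.0 s = 812 A.

812 A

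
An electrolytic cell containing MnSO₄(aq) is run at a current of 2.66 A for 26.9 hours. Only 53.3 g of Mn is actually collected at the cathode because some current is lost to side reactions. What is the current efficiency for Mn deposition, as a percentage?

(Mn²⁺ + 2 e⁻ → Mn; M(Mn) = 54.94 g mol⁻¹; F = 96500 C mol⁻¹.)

Q = I·t = 2.660 × 96840 = 257600 C; n(e⁻) = 257600/96500 = 2.669 mol.
Theoretical n(Mn) = n(e⁻)/2 = 1.335 mol, i.e. m_theo = 1.335 × 54.94 = 73.33 g.
Efficiency = m_actual / m_theo = 53.3 / 73.33 = 72.7 %.

72.7 %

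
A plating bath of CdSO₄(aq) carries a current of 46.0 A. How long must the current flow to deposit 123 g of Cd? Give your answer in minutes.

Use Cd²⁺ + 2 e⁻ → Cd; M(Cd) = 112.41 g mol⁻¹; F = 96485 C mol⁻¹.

76.5 min

n(Cd) = m/M = 123 / 112.41 = 1.094 mol.
Each Cd atom requires 2 electrons, so n(e⁻) = 2 × 1.094 = 2.188 mol.
Q = n(e⁻)·F = 2.188 × 96485 = 211100 C.
t = Q/I = 211100 / 46.00 A = 4590 s = 76.5 min.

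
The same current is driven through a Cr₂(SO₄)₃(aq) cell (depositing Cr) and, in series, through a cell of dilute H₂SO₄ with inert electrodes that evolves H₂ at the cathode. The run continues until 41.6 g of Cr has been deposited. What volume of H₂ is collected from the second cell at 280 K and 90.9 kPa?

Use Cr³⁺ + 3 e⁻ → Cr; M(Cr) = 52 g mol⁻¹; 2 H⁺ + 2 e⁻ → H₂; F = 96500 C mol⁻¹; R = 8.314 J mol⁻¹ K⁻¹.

n(Cr) = 41.6 / 52 = 0.8000 mol, so n(e⁻) = 3 × 0.8000 = 2.400 mol.
The cells are in series, so the same 2.400 mol of electrons passes through the second cell.
2 H⁺ + 2 e⁻ → H₂ — 2 mol e⁻ per mol H₂, so n(H₂) = 2.400/2 = 1.200 mol.
V = nRT/P = (1.200 × 8.314 × 280) / (90.9 × 10³) = 0.0307 m³ = 30.7 L.

30.7 L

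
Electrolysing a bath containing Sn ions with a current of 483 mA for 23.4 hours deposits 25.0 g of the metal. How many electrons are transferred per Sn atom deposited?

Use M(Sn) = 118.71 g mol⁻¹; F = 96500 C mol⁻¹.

Q = I·t = 0.4830 A × 84240 s = 40690 C, so n(e⁻) = 40690/96500 = 0.4216 mol.
n(Sn) deposited = 25.0 / 118.71 = 0.2106 mol.
Electrons per atom = n(e⁻)/n(Sn) = 0.4216 / 0.2106 = 2.00 ≈ 2, so the ion is Sn²⁺.

2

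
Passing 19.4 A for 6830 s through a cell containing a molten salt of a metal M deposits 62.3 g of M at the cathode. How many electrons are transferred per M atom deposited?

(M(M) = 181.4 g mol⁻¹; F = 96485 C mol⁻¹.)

4

Q = I·t = 19.40 A × 6830.0 s = 132500 C, so n(e⁻) = 132500/96485 = 1.373 mol.
n(M) deposited = 62.3 / 181.4 = 0.3434 mol.
Electrons per atom = n(e⁻)/n(M) = 1.373 / 0.3434 = 4.00 ≈ 4, so the ion is M⁴⁺.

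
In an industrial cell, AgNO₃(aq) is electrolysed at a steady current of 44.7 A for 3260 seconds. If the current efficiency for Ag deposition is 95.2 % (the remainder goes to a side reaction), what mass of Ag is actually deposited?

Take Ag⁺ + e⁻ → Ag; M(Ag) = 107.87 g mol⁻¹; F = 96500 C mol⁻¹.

155 g

Q = I·t = 44.70 × 3260.0 = 145700 C.
n(e⁻) = 145700/96500 = 1.510 mol; theoretically n(Ag) = 1.510/1 = 1.510 mol, m_theo = 162.9 g.
At 95.2 % efficiency, m_actual = 0.952 × 162.9 = 155 g.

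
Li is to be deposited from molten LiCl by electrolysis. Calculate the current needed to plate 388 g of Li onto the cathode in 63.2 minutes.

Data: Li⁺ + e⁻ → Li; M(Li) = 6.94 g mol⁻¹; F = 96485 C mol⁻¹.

1420 A

n(Li) = 388 / 6.94 = 55.91 mol.
n(e⁻) = 1 × 55.91 = 55.91 mol.
Q = n(e⁻)·F = 55.91 × 96485 = 5394000 C.
I = Q/t = 5394000 / 3792.0 s = 1420 A.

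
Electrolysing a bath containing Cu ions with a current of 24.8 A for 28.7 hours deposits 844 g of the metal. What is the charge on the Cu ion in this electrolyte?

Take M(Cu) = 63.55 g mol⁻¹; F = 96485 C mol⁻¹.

Q = I·t = 24.80 A × 103320 s = 2562000 C, so n(e⁻) = 2562000/96485 = 26.56 mol.
n(Cu) deposited = 844 / 63.55 = 13.28 mol.
Electrons per atom = n(e⁻)/n(Cu) = 26.56 / 13.28 = 2.00 ≈ 2, so the ion is Cu²⁺.

+2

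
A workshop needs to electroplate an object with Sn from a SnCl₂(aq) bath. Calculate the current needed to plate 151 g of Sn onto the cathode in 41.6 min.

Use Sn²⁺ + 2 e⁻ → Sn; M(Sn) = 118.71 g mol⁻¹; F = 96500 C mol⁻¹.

98.4 A

n(Sn) = 151 / 118.71 = 1.272 mol.
n(e⁻) = 2 × 1.272 = 2.544 mol.
Q = n(e⁻)·F = 2.544 × 96500 = 245500 C.
I = Q/t = 245500 / 2496.0 s = 98.4 A.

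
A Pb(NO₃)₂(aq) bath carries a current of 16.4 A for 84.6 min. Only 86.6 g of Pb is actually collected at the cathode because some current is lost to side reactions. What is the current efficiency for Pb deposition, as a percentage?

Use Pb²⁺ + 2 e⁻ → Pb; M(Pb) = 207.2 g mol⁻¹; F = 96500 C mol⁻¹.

Q = I·t = 16.40 × 5076.0 = 83250 C; n(e⁻) = 83250/96500 = 0.8627 mol.
Theoretical n(Pb) = n(e⁻)/2 = 0.4313 mol, i.e. m_theo = 0.4313 × 207.2 = 89.37 g.
Efficiency = m_actual / m_theo = 86.6 / 89.37 = 96.9 %.

96.9 %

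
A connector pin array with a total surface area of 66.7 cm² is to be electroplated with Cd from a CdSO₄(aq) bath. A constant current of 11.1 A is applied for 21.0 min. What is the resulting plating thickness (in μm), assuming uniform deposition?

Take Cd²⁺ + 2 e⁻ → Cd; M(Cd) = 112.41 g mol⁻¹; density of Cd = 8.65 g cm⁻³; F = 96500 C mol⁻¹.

Q = I·t = 11.10 × 1260.0 = 13990 C; n(e⁻) = 0.1449 mol.
n(Cd) = n(e⁻)/2 = 0.07247 mol, so m = 0.07247 × 112.41 = 8.146 g.
Volume = m/ρ = 8.146 / 8.65 = 0.9417 cm³.
Thickness = V/A = 0.9417 / 66.7 = 0.0141 cm = 141 μm.

141 μm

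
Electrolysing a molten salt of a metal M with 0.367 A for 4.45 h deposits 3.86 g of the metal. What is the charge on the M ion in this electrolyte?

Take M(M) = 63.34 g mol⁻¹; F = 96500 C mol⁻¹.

+1

Q = I·t = 0.3670 A × 16020 s = 5879 C, so n(e⁻) = 5879/96500 = 0.06093 mol.
n(M) deposited = 3.86 / 63.34 = 0.06094 mol.
Electrons per atom = n(e⁻)/n(M) = 0.06093 / 0.06094 = 1.00 ≈ 1, so the ion is M⁺.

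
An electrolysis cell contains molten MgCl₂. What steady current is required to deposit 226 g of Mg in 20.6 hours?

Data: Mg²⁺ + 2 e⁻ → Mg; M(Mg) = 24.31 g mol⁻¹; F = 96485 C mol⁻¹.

n(Mg) = 226 / 24.31 = 9.297 mol.
n(e⁻) = 2 × 9.297 = 18.59 mol.
Q = n(e⁻)·F = 18.59 × 96485 = 1794000 C.
I = Q/t = 1794000 / 74160 s = 24.2 A.

24.2 A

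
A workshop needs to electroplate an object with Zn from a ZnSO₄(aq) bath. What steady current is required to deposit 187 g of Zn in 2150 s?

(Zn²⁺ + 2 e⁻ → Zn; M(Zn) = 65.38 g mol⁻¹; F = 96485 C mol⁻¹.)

n(Zn) = 187 / 65.38 = 2.860 mol.
n(e⁻) = 2 × 2.860 = 5.720 mol.
Q = n(e⁻)·F = 5.720 × 96485 = 551900 C.
I = Q/t = 551900 / 2150.0 s = 257 A.

257 A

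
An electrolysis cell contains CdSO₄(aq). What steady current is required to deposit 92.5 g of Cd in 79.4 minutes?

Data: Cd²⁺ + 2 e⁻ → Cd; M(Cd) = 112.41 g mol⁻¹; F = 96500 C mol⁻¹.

n(Cd) = 92.5 / 112.41 = 0.8229 mol.
n(e⁻) = 2 × 0.8229 = 1.646 mol.
Q = n(e⁻)·F = 1.646 × 96500 = 158800 C.
I = Q/t = 158800 / 4764.0 s = 33.3 A.

33.3 A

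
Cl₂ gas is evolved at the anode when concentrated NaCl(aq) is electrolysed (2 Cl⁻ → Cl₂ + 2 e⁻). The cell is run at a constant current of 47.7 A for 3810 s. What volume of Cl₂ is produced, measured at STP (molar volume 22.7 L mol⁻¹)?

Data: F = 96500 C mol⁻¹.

21.4 L

Q = I·t = 47.70 A × 3810.0 s = 181700 C.
n(e⁻) = Q/F = 181700 / 96500 = 1.883 mol.
2 electrons are transferred per Cl₂ molecule, so n(Cl₂) = 1.883 / 2 = 0.9416 mol.
V = n × V_m = 0.9416 × 22.7 = 21.4 L.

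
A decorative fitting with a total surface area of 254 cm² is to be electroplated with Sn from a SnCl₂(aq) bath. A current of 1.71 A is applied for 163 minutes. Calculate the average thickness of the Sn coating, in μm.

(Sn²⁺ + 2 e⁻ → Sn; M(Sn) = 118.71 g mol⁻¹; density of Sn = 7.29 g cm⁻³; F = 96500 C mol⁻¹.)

Q = I·t = 1.710 × 9780.0 = 16720 C; n(e⁻) = 0.1733 mol.
n(Sn) = n(e⁻)/2 = 0.08665 mol, so m = 0.08665 × 118.71 = 10.29 g.
Volume = m/ρ = 10.29 / 7.29 = 1.411 cm³.
Thickness = V/A = 1.411 / 254 = 0.00556 cm = 55.6 μm.

55.6 μm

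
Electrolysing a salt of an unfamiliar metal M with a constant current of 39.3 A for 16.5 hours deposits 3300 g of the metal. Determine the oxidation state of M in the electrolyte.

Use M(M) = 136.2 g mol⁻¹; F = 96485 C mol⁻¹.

+1

Q = I·t = 39.30 A × 59400 s = 2334000 C, so n(e⁻) = 2334000/96485 = 24.19 mol.
n(M) deposited = 3300 / 136.2 = 24.23 mol.
Electrons per atom = n(e⁻)/n(M) = 24.19 / 24.23 = 0.999 ≈ 1, so the ion is M⁺.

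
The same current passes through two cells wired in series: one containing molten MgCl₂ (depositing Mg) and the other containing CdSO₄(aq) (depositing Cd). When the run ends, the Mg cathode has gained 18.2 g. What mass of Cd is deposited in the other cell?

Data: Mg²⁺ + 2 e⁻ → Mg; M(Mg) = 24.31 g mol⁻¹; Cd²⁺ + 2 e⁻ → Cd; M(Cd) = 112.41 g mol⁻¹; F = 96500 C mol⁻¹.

n(Mg) = 18.2 / 24.31 = 0.7487 mol.
Since Mg²⁺ + 2 e⁻ → Mg, n(e⁻) passed = 2 × 0.7487 = 1.497 mol.
Cells in series carry the same charge, so the same 1.497 mol of electrons passes through cell 2.
Cd²⁺ + 2 e⁻ → Cd, so n(Cd) = 1.497 / 2 = 0.7487 mol.
m(Cd) = 0.7487 × 112.41 = 84.2 g.

84.2 g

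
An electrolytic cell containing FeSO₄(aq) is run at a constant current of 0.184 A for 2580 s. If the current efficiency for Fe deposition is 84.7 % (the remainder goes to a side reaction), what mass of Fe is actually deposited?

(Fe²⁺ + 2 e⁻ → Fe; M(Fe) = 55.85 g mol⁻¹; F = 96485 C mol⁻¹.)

Q = I·t = 0.1840 × 2580.0 = 474.7 C.
n(e⁻) = 474.7/96485 = 0.004920 mol; theoretically n(Fe) = 0.004920/2 = 0.002460 mol, m_theo = 0.1374 g.
At 84.7 % efficiency, m_actual = 0.847 × 0.1374 = 0.116 g.

0.116 g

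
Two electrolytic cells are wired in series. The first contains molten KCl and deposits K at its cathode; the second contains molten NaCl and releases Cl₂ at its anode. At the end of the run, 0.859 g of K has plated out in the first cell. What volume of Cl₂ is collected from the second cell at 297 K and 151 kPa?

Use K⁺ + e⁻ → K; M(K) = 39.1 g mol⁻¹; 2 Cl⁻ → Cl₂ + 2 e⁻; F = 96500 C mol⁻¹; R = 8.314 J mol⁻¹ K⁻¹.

0.180 L

n(K) = 0.859 / 39.1 = 0.02197 mol, so n(e⁻) = 1 × 0.02197 = 0.02197 mol.
The cells are in series, so the same 0.02197 mol of electrons passes through the second cell.
2 Cl⁻ → Cl₂ + 2 e⁻ — 2 mol e⁻ per mol Cl₂, so n(Cl₂) = 0.02197/2 = 0.01098 mol.
V = nRT/P = (0.01098 × 8.314 × 297) / (151 × 10³) = 1.80 × 10⁻⁴ m³ = 0.180 L.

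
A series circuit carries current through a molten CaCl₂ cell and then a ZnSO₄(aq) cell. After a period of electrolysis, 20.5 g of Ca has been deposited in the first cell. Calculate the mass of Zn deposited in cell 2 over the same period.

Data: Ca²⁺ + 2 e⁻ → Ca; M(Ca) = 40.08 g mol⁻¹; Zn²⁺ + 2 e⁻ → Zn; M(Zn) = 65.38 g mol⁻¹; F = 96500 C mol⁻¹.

33.4 g

n(Ca) = 20.5 / 40.08 = 0.5115 mol.
Since Ca²⁺ + 2 e⁻ → Ca, n(e⁻) passed = 2 × 0.5115 = 1.023 mol.
Cells in series carry the same charge, so the same 1.023 mol of electrons passes through cell 2.
Zn²⁺ + 2 e⁻ → Zn, so n(Zn) = 1.023 / 2 = 0.5115 mol.
m(Zn) = 0.5115 × 65.38 = 33.4 g.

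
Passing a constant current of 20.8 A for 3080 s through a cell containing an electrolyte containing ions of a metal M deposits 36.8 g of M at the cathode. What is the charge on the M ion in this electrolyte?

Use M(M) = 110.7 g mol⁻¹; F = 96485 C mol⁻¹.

+2

Q = I·t = 20.80 A × 3080.0 s = 64060 C, so n(e⁻) = 64060/96485 = 0.6640 mol.
n(M) deposited = 36.8 / 110.7 = 0.3324 mol.
Electrons per atom = n(e⁻)/n(M) = 0.6640 / 0.3324 = 2.00 ≈ 2, so the ion is M²⁺.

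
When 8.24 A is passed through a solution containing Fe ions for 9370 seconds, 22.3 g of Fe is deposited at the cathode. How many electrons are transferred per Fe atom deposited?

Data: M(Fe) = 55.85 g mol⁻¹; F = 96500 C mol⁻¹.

2

Q = I·t = 8.240 A × 9370.0 s = 77210 C, so n(e⁻) = 77210/96500 = 0.8001 mol.
n(Fe) deposited = 22.3 / 55.85 = 0.3993 mol.
Electrons per atom = n(e⁻)/n(Fe) = 0.8001 / 0.3993 = 2.00 ≈ 2, so the ion is Fe²⁺.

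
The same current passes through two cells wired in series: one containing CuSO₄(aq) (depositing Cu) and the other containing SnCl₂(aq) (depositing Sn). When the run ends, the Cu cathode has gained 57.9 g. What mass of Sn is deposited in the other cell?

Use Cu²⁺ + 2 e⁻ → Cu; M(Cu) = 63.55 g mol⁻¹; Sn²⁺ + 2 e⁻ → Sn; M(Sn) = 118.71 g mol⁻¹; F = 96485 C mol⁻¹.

108 g

n(Cu) = 57.9 / 63.55 = 0.9111 mol.
Since Cu²⁺ + 2 e⁻ → Cu, n(e⁻) passed = 2 × 0.9111 = 1.822 mol.
Cells in series carry the same charge, so the same 1.822 mol of electrons passes through cell 2.
Sn²⁺ + 2 e⁻ → Sn, so n(Sn) = 1.822 / 2 = 0.9111 mol.
m(Sn) = 0.9111 × 118.71 = 108 g.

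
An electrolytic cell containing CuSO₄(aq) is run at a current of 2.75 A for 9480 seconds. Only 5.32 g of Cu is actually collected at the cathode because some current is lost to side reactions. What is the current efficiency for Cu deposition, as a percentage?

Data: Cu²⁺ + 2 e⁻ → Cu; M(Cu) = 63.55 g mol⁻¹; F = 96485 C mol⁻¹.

Q = I·t = 2.750 × 9480.0 = 26070 C; n(e⁻) = 26070/96485 = 0.2702 mol.
Theoretical n(Cu) = n(e⁻)/2 = 0.1351 mol, i.e. m_theo = 0.1351 × 63.55 = 8.586 g.
Efficiency = m_actual / m_theo = 5.32 / 8.586 = 62.0 %.

62.0 %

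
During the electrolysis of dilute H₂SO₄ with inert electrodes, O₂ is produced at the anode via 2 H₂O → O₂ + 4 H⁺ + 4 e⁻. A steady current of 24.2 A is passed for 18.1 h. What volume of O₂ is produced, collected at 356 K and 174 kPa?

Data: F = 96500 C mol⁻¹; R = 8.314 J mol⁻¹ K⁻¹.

Q = I·t = 24.20 A × 65160 s = 1577000 C.
n(e⁻) = Q/F = 1577000 / 96500 = 16.34 mol.
4 electrons are transferred per O₂ molecule, so n(O₂) = 16.34 / 4 = 4.085 mol.
V = nRT/P = (4.085 × 8.314 × 356) / (174 × 10³ Pa) = 0.0695 m³ = 69.5 L.

69.5 L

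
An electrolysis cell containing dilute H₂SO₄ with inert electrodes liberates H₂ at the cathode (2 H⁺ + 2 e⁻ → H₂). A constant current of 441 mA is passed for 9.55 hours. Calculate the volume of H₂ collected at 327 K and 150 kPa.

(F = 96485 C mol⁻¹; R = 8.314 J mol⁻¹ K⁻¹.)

1.42 L

Q = I·t = 0.4410 A × 34380 s = 15160 C.
n(e⁻) = Q/F = 15160 / 96485 = 0.1571 mol.
2 electrons are transferred per H₂ molecule, so n(H₂) = 0.1571 / 2 = 0.07857 mol.
V = nRT/P = (0.07857 × 8.314 × 327) / (150 × 10³ Pa) = 0.00142 m³ = 1.42 L.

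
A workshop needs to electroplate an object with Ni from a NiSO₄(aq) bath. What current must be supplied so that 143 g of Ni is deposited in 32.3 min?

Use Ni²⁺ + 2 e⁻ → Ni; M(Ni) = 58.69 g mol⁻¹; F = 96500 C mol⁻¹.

243 A

n(Ni) = 143 / 58.69 = 2.437 mol.
n(e⁻) = 2 × 2.437 = 4.873 mol.
Q = n(e⁻)·F = 4.873 × 96500 = 470300 C.
I = Q/t = 470300 / 1938.0 s = 243 A.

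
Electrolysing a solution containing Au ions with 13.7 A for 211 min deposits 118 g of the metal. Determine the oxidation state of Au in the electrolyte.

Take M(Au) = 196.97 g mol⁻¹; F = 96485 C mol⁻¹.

+3

Q = I·t = 13.70 A × 12660 s = 173400 C, so n(e⁻) = 173400/96485 = 1.798 mol.
n(Au) deposited = 118 / 196.97 = 0.5991 mol.
Electrons per atom = n(e⁻)/n(Au) = 1.798 / 0.5991 = 3.00 ≈ 3, so the ion is Au³⁺.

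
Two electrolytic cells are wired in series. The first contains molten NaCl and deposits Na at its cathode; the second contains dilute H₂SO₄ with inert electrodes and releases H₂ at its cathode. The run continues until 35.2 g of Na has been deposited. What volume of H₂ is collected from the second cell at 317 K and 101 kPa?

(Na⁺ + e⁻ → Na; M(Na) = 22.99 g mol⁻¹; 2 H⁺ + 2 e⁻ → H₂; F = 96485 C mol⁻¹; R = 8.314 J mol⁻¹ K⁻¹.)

n(Na) = 35.2 / 22.99 = 1.531 mol, so n(e⁻) = 1 × 1.531 = 1.531 mol.
The cells are in series, so the same 1.531 mol of electrons passes through the second cell.
2 H⁺ + 2 e⁻ → H₂ — 2 mol e⁻ per mol H₂, so n(H₂) = 1.531/2 = 0.7656 mol.
V = nRT/P = (0.7656 × 8.314 × 317) / (101 × 10³) = 0.0200 m³ = 20.0 L.

20.0 L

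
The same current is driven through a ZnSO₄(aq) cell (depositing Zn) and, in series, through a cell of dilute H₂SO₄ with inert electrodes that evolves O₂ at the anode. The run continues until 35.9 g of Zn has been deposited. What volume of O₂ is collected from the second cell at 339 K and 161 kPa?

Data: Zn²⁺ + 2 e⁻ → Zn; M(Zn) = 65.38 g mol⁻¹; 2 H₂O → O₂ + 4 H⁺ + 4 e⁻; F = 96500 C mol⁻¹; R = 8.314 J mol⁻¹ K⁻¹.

n(Zn) = 35.9 / 65.38 = 0.5491 mol, so n(e⁻) = 2 × 0.5491 = 1.098 mol.
The cells are in series, so the same 1.098 mol of electrons passes through the second cell.
2 H₂O → O₂ + 4 H⁺ + 4 e⁻ — 4 mol e⁻ per mol O₂, so n(O₂) = 1.098/4 = 0.2745 mol.
V = nRT/P = (0.2745 × 8.314 × 339) / (161 × 10³) = 0.00481 m³ = 4.81 L.

4.81 L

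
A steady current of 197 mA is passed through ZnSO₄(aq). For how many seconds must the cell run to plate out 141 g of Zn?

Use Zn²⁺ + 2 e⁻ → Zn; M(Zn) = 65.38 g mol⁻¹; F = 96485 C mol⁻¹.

2.11 × 10⁶ s

n(Zn) = m/M = 141 / 65.38 = 2.157 mol.
Each Zn atom requires 2 electrons, so n(e⁻) = 2 × 2.157 = 4.313 mol.
Q = n(e⁻)·F = 4.313 × 96485 = 416200 C.
t = Q/I = 416200 / 0.1970 A = 2113000 s.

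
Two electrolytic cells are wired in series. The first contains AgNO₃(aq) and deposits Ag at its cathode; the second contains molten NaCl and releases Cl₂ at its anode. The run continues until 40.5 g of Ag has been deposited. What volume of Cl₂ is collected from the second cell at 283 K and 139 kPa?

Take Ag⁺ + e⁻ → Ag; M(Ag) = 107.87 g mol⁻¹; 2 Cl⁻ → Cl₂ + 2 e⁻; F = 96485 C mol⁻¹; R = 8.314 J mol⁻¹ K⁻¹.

n(Ag) = 40.5 / 107.87 = 0.3755 mol, so n(e⁻) = 1 × 0.3755 = 0.3755 mol.
The cells are in series, so the same 0.3755 mol of electrons passes through the second cell.
2 Cl⁻ → Cl₂ + 2 e⁻ — 2 mol e⁻ per mol Cl₂, so n(Cl₂) = 0.3755/2 = 0.1877 mol.
V = nRT/P = (0.1877 × 8.314 × 283) / (139 × 10³) = 0.00318 m³ = 3.18 L.

3.18 L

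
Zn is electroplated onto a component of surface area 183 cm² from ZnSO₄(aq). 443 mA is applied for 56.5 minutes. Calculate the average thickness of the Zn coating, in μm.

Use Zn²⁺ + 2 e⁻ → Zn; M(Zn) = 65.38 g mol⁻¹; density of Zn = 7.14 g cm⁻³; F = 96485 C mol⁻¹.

3.89 μm

Q = I·t = 0.4430 × 3390.0 = 1502 C; n(e⁻) = 0.01556 mol.
n(Zn) = n(e⁻)/2 = 0.007782 mol, so m = 0.007782 × 65.38 = 0.5088 g.
Volume = m/ρ = 0.5088 / 7.14 = 0.07126 cm³.
Thickness = V/A = 0.07126 / 183 = 3.89 × 10⁻⁴ cm = 3.89 μm.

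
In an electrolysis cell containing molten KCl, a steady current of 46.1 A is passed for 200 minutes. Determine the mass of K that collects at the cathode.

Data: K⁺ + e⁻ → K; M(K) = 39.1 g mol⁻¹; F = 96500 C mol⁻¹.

224 g

Q = I·t = 46.10 A × 12000 s = 553200 C.
n(e⁻) = Q/F = 553200 / 96500 = 5.733 mol.
K⁺ + e⁻ → K, so n(K) = n(e⁻)/1 = 5.733 mol.
m = n·M = 5.733 × 39.1 = 224 g.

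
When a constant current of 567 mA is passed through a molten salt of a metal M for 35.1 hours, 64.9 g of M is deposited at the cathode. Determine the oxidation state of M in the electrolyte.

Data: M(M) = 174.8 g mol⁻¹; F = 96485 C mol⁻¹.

+2

Q = I·t = 0.5670 A × 126360 s = 71650 C, so n(e⁻) = 71650/96485 = 0.7426 mol.
n(M) deposited = 64.9 / 174.8 = 0.3713 mol.
Electrons per atom = n(e⁻)/n(M) = 0.7426 / 0.3713 = 2.00 ≈ 2, so the ion is M²⁺.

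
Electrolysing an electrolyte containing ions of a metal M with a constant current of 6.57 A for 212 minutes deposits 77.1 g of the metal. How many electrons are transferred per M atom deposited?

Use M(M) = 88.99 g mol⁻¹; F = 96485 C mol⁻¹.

Q = I·t = 6.570 A × 12720 s = 83570 C, so n(e⁻) = 83570/96485 = 0.8661 mol.
n(M) deposited = 77.1 / 88.99 = 0.8664 mol.
Electrons per atom = n(e⁻)/n(M) = 0.8661 / 0.8664 = 1.00 ≈ 1, so the ion is M⁺.

1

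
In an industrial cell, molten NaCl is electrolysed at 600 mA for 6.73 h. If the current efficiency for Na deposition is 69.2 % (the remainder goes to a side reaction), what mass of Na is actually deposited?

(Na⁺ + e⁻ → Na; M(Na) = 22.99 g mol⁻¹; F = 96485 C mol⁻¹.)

2.40 g

Q = I·t = 0.6000 × 24228 = 14540 C.
n(e⁻) = 14540/96485 = 0.1507 mol; theoretically n(Na) = 0.1507/1 = 0.1507 mol, m_theo = 3.464 g.
At 69.2 % efficiency, m_actual = 0.692 × 3.464 = 2.40 g.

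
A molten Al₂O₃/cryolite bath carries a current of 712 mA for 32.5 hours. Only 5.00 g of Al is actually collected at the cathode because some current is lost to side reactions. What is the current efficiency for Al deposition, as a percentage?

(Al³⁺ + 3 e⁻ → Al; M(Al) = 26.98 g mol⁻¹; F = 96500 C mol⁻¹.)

Q = I·t = 0.7120 × 117000 = 83300 C; n(e⁻) = 83300/96500 = 0.8633 mol.
Theoretical n(Al) = n(e⁻)/3 = 0.2878 mol, i.e. m_theo = 0.2878 × 26.98 = 7.764 g.
Efficiency = m_actual / m_theo = 5.00 / 7.764 = 64.4 %.

64.4 %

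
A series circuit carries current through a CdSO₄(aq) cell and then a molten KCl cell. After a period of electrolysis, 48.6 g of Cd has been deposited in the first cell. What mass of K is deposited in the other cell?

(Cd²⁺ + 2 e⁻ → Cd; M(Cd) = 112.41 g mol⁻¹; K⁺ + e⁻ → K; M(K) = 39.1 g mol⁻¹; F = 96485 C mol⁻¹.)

33.8 g

n(Cd) = 48.6 / 112.41 = 0.4323 mol.
Since Cd²⁺ + 2 e⁻ → Cd, n(e⁻) passed = 2 × 0.4323 = 0.8647 mol.
Cells in series carry the same charge, so the same 0.8647 mol of electrons passes through cell 2.
K⁺ + e⁻ → K, so n(K) = 0.8647 / 1 = 0.8647 mol.
m(K) = 0.8647 × 39.1 = 33.8 g.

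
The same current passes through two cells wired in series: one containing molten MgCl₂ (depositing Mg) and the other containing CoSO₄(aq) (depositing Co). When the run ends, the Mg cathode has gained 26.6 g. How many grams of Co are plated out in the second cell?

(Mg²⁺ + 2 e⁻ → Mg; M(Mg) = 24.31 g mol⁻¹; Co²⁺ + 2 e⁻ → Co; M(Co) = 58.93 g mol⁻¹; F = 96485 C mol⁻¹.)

n(Mg) = 26.6 / 24.31 = 1.094 mol.
Since Mg²⁺ + 2 e⁻ → Mg, n(e⁻) passed = 2 × 1.094 = 2.188 mol.
Cells in series carry the same charge, so the same 2.188 mol of electrons passes through cell 2.
Co²⁺ + 2 e⁻ → Co, so n(Co) = 2.188 / 2 = 1.094 mol.
m(Co) = 1.094 × 58.93 = 64.5 g.

64.5 g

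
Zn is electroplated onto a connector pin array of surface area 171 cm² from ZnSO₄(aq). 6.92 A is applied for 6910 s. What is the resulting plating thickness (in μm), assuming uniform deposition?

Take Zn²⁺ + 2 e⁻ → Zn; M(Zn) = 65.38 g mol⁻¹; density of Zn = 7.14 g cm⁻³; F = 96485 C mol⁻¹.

Q = I·t = 6.920 × 6910.0 = 47820 C; n(e⁻) = 0.4956 mol.
n(Zn) = n(e⁻)/2 = 0.2478 mol, so m = 0.2478 × 65.38 = 16.20 g.
Volume = m/ρ = 16.20 / 7.14 = 2.269 cm³.
Thickness = V/A = 2.269 / 171 = 0.0133 cm = 133 μm.

133 μm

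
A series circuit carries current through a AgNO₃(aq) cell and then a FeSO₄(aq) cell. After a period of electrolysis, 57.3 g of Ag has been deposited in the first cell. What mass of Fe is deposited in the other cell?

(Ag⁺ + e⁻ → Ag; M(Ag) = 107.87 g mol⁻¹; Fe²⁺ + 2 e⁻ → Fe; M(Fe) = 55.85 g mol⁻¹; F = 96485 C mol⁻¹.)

n(Ag) = 57.3 / 107.87 = 0.5312 mol.
Since Ag⁺ + e⁻ → Ag, n(e⁻) passed = 1 × 0.5312 = 0.5312 mol.
Cells in series carry the same charge, so the same 0.5312 mol of electrons passes through cell 2.
Fe²⁺ + 2 e⁻ → Fe, so n(Fe) = 0.5312 / 2 = 0.2656 mol.
m(Fe) = 0.2656 × 55.85 = 14.8 g.

14.8 g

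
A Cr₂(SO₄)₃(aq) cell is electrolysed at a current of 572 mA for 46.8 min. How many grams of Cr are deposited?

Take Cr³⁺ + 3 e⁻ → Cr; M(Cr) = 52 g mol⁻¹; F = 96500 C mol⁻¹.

0.289 g

Q = I·t = 0.5720 A × 2808.0 s = 1606 C.
n(e⁻) = Q/F = 1606 / 96500 = 0.01664 mol.
Cr³⁺ + 3 e⁻ → Cr, so n(Cr) = n(e⁻)/3 = 0.005548 mol.
m = n·M = 0.005548 × 52 = 0.289 g.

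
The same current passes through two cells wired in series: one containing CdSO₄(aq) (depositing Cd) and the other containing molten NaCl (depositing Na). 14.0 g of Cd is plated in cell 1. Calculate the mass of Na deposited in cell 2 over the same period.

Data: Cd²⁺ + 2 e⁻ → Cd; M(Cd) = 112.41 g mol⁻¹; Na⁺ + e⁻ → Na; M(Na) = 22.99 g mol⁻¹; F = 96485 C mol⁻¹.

5.73 g

n(Cd) = 14.0 / 112.41 = 0.1245 mol.
Since Cd²⁺ + 2 e⁻ → Cd, n(e⁻) passed = 2 × 0.1245 = 0.2491 mol.
Cells in series carry the same charge, so the same 0.2491 mol of electrons passes through cell 2.
Na⁺ + e⁻ → Na, so n(Na) = 0.2491 / 1 = 0.2491 mol.
m(Na) = 0.2491 × 22.99 = 5.73 g.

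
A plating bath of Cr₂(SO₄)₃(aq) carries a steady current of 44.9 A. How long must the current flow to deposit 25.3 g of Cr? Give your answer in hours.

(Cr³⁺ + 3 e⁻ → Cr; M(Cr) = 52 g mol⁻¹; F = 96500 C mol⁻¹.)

0.871 h

n(Cr) = m/M = 25.3 / 52 = 0.4865 mol.
Each Cr atom requires 3 electrons, so n(e⁻) = 3 × 0.4865 = 1.460 mol.
Q = n(e⁻)·F = 1.460 × 96500 = 140900 C.
t = Q/I = 140900 / 44.90 A = 3137 s = 0.871 h.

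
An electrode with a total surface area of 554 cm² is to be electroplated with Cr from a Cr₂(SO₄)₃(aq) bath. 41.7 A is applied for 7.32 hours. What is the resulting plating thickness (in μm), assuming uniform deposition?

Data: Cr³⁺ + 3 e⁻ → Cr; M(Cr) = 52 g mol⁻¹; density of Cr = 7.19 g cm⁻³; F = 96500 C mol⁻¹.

Q = I·t = 41.70 × 26352 = 1099000 C; n(e⁻) = 11.39 mol.
n(Cr) = n(e⁻)/3 = 3.796 mol, so m = 3.796 × 52 = 197.4 g.
Volume = m/ρ = 197.4 / 7.19 = 27.45 cm³.
Thickness = V/A = 27.45 / 554 = 0.0496 cm = 496 μm.

496 μm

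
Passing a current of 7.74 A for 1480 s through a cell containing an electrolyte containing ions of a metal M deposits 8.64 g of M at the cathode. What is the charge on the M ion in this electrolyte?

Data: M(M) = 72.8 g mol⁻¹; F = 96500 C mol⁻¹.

Q = I·t = 7.740 A × 1480.0 s = 11460 C, so n(e⁻) = 11460/96500 = 0.1187 mol.
n(M) deposited = 8.64 / 72.8 = 0.1187 mol.
Electrons per atom = n(e⁻)/n(M) = 0.1187 / 0.1187 = 1.00 ≈ 1, so the ion is M⁺.

+1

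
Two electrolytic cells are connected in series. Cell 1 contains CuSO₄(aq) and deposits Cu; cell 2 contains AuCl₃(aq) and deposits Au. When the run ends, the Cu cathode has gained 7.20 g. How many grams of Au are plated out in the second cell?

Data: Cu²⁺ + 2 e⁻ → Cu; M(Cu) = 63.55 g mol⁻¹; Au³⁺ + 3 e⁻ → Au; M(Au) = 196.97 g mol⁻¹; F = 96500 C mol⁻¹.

n(Cu) = 7.20 / 63.55 = 0.1133 mol.
Since Cu²⁺ + 2 e⁻ → Cu, n(e⁻) passed = 2 × 0.1133 = 0.2266 mol.
Cells in series carry the same charge, so the same 0.2266 mol of electrons passes through cell 2.
Au³⁺ + 3 e⁻ → Au, so n(Au) = 0.2266 / 3 = 0.07553 mol.
m(Au) = 0.07553 × 196.97 = 14.9 g.

14.9 g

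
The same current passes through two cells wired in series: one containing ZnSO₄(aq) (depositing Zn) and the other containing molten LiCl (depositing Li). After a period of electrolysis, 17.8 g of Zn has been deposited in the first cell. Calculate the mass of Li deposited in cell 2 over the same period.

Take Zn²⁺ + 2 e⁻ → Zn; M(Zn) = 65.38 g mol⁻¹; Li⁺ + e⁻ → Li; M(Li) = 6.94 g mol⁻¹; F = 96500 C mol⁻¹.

3.78 g

n(Zn) = 17.8 / 65.38 = 0.2723 mol.
Since Zn²⁺ + 2 e⁻ → Zn, n(e⁻) passed = 2 × 0.2723 = 0.5445 mol.
Cells in series carry the same charge, so the same 0.5445 mol of electrons passes through cell 2.
Li⁺ + e⁻ → Li, so n(Li) = 0.5445 / 1 = 0.5445 mol.
m(Li) = 0.5445 × 6.94 = 3.78 g.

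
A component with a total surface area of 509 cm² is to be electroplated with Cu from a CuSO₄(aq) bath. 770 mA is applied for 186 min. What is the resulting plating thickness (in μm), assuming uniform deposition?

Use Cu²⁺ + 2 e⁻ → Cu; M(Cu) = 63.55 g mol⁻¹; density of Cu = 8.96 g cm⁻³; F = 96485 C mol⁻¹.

6.21 μm

Q = I·t = 0.7700 × 11160 = 8593 C; n(e⁻) = 0.08906 mol.
n(Cu) = n(e⁻)/2 = 0.04453 mol, so m = 0.04453 × 63.55 = 2.830 g.
Volume = m/ρ = 2.830 / 8.96 = 0.3158 cm³.
Thickness = V/A = 0.3158 / 509 = 6.21 × 10⁻⁴ cm = 6.21 μm.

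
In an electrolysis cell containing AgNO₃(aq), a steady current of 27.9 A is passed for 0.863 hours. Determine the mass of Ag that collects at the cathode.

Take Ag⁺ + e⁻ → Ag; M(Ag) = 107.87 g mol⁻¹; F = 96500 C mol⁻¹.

Q = I·t = 27.90 A × 3106.8 s = 86680 C.
n(e⁻) = Q/F = 86680 / 96500 = 0.8982 mol.
Ag⁺ + e⁻ → Ag, so n(Ag) = n(e⁻)/1 = 0.8982 mol.
m = n·M = 0.8982 × 107.87 = 96.9 g.

96.9 g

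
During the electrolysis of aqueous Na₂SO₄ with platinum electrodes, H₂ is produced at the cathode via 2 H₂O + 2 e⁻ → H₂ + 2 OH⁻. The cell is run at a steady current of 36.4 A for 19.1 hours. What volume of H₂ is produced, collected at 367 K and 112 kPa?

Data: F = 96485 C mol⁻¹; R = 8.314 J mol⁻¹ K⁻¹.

Q = I·t = 36.40 A × 68760 s = 2503000 C.
n(e⁻) = Q/F = 2503000 / 96485 = 25.94 mol.
2 electrons are transferred per H₂ molecule, so n(H₂) = 25.94 / 2 = 12.97 mol.
V = nRT/P = (12.97 × 8.314 × 367) / (112 × 10³ Pa) = 0.353 m³ = 353 L.

353 L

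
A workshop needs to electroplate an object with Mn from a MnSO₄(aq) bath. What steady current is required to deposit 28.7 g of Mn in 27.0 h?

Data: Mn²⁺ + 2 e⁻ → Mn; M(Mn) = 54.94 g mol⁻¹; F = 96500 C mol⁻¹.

1.04 A

n(Mn) = 28.7 / 54.94 = 0.5224 mol.
n(e⁻) = 2 × 0.5224 = 1.045 mol.
Q = n(e⁻)·F = 1.045 × 96500 = 100800 C.
I = Q/t = 100800 / 97200 s = 1.04 A.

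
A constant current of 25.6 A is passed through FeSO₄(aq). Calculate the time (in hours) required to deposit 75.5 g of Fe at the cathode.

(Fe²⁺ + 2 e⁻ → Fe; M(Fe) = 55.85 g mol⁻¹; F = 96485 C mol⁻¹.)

2.83 h

n(Fe) = m/M = 75.5 / 55.85 = 1.352 mol.
Each Fe atom requires 2 electrons, so n(e⁻) = 2 × 1.352 = 2.704 mol.
Q = n(e⁻)·F = 2.704 × 96485 = 260900 C.
t = Q/I = 260900 / 25.60 A = 10190 s = 2.83 h.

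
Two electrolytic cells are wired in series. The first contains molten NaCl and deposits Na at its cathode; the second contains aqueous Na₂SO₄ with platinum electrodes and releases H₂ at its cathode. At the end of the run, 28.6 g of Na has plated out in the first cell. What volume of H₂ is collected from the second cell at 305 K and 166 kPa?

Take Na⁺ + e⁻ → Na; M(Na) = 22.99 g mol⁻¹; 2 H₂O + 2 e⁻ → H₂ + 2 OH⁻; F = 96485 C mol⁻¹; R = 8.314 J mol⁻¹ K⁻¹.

n(Na) = 28.6 / 22.99 = 1.244 mol, so n(e⁻) = 1 × 1.244 = 1.244 mol.
The cells are in series, so the same 1.244 mol of electrons passes through the second cell.
2 H₂O + 2 e⁻ → H₂ + 2 OH⁻ — 2 mol e⁻ per mol H₂, so n(H₂) = 1.244/2 = 0.6220 mol.
V = nRT/P = (0.6220 × 8.314 × 305) / (166 × 10³) = 0.00950 m³ = 9.50 L.

9.50 L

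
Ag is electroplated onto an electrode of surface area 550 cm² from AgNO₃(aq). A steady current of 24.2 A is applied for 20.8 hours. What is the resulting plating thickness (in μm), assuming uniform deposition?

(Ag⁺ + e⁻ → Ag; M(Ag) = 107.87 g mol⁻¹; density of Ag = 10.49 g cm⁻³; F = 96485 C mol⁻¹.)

3510 μm

Q = I·t = 24.20 × 74880 = 1812000 C; n(e⁻) = 18.78 mol.
n(Ag) = n(e⁻)/1 = 18.78 mol, so m = 18.78 × 107.87 = 2026 g.
Volume = m/ρ = 2026 / 10.49 = 193.1 cm³.
Thickness = V/A = 193.1 / 550 = 0.351 cm = 3510 μm.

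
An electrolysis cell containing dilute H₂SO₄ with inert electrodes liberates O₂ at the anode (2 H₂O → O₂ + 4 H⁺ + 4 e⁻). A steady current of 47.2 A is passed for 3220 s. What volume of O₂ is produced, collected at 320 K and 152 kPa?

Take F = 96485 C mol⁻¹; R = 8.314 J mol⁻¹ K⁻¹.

Q = I·t = 47.20 A × 3220.0 s = 152000 C.
n(e⁻) = Q/F = 152000 / 96485 = 1.575 mol.
4 electrons are transferred per O₂ molecule, so n(O₂) = 1.575 / 4 = 0.3938 mol.
V = nRT/P = (0.3938 × 8.314 × 320) / (152 × 10³ Pa) = 0.00689 m³ = 6.89 L.

6.89 L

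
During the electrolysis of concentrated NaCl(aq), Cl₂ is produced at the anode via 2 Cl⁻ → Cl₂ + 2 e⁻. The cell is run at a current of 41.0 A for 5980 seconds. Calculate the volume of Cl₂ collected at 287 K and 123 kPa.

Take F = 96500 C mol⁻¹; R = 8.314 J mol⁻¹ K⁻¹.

24.6 L

Q = I·t = 41.00 A × 5980.0 s = 245200 C.
n(e⁻) = Q/F = 245200 / 96500 = 2.541 mol.
2 electrons are transferred per Cl₂ molecule, so n(Cl₂) = 2.541 / 2 = 1.270 mol.
V = nRT/P = (1.270 × 8.314 × 287) / (123 × 10³ Pa) = 0.0246 m³ = 24.6 L.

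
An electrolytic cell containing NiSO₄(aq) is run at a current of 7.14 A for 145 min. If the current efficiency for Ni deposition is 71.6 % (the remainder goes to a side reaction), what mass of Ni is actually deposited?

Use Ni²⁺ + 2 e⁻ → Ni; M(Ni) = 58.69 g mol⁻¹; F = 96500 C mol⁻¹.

Q = I·t = 7.140 × 8700.0 = 62120 C.
n(e⁻) = 62120/96500 = 0.6437 mol; theoretically n(Ni) = 0.6437/2 = 0.3219 mol, m_theo = 18.89 g.
At 71.6 % efficiency, m_actual = 0.716 × 18.89 = 13.5 g.

13.5 g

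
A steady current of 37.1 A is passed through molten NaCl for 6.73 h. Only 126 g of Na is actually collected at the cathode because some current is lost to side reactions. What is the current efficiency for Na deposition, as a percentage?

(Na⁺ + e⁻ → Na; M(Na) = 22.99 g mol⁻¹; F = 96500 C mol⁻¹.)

58.8 %

Q = I·t = 37.10 × 24228 = 898900 C; n(e⁻) = 898900/96500 = 9.315 mol.
Theoretical n(Na) = n(e⁻)/1 = 9.315 mol, i.e. m_theo = 9.315 × 22.99 = 214.1 g.
Efficiency = m_actual / m_theo = 126 / 214.1 = 58.8 %.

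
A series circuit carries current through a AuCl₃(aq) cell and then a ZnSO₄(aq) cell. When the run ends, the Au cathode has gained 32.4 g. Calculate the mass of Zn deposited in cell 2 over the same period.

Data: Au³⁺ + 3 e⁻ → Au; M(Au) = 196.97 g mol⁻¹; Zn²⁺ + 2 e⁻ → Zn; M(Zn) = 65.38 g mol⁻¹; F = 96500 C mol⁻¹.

16.1 g

n(Au) = 32.4 / 196.97 = 0.1645 mol.
Since Au³⁺ + 3 e⁻ → Au, n(e⁻) passed = 3 × 0.1645 = 0.4935 mol.
Cells in series carry the same charge, so the same 0.4935 mol of electrons passes through cell 2.
Zn²⁺ + 2 e⁻ → Zn, so n(Zn) = 0.4935 / 2 = 0.2467 mol.
m(Zn) = 0.2467 × 65.38 = 16.1 g.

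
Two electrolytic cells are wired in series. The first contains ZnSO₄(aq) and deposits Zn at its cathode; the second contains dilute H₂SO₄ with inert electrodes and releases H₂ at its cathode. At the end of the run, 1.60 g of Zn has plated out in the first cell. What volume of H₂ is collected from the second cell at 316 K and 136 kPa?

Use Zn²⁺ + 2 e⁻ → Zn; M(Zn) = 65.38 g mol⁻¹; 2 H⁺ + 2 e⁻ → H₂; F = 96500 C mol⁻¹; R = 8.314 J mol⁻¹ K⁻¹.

0.473 L

n(Zn) = 1.60 / 65.38 = 0.02447 mol, so n(e⁻) = 2 × 0.02447 = 0.04894 mol.
The cells are in series, so the same 0.04894 mol of electrons passes through the second cell.
2 H⁺ + 2 e⁻ → H₂ — 2 mol e⁻ per mol H₂, so n(H₂) = 0.04894/2 = 0.02447 mol.
V = nRT/P = (0.02447 × 8.314 × 316) / (136 × 10³) = 4.73 × 10⁻⁴ m³ = 0.473 L.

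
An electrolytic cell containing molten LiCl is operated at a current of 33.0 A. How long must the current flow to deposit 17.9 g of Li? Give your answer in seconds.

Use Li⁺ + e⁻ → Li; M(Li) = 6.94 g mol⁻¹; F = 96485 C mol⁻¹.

n(Li) = m/M = 17.9 / 6.94 = 2.579 mol.
Each Li atom requires 1 electron, so n(e⁻) = 1 × 2.579 = 2.579 mol.
Q = n(e⁻)·F = 2.579 × 96485 = 248900 C.
t = Q/I = 248900 / 33.00 A = 7541 s.

7540 s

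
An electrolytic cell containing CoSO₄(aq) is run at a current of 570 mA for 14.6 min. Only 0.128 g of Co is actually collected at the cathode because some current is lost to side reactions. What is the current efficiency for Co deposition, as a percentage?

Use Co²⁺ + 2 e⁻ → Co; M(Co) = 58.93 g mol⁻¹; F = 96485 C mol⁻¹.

Q = I·t = 0.5700 × 876.00 = 499.3 C; n(e⁻) = 499.3/96485 = 0.005175 mol.
Theoretical n(Co) = n(e⁻)/2 = 0.002588 mol, i.e. m_theo = 0.002588 × 58.93 = 0.1525 g.
Efficiency = m_actual / m_theo = 0.128 / 0.1525 = 83.9 %.

83.9 %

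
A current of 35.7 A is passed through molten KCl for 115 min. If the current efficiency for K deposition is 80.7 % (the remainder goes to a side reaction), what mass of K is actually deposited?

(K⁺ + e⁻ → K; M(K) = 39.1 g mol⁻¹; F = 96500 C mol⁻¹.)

Q = I·t = 35.70 × 6900.0 = 246300 C.
n(e⁻) = 246300/96500 = 2.553 mol; theoretically n(K) = 2.553/1 = 2.553 mol, m_theo = 99.81 g.
At 80.7 % efficiency, m_actual = 0.807 × 99.81 = 80.5 g.

80.5 g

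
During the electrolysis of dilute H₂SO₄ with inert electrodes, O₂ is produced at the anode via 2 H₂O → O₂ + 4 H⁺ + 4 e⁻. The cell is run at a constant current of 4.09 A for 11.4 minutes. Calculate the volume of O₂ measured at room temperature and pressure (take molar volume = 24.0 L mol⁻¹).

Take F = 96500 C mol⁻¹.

Q = I·t = 4.090 A × 684.00 s = 2798 C.
n(e⁻) = Q/F = 2798 / 96500 = 0.02899 mol.
4 electrons are transferred per O₂ molecule, so n(O₂) = 0.02899 / 4 = 0.007248 mol.
V = n × V_m = 0.007248 × 24.0 = 0.174 L.

0.174 L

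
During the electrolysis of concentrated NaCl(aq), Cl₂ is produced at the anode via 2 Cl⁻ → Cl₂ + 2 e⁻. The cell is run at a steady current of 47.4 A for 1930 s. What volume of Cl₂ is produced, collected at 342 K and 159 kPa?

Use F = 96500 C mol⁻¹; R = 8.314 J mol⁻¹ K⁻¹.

8.48 L

Q = I·t = 47.40 A × 1930.0 s = 91480 C.
n(e⁻) = Q/F = 91480 / 96500 = 0.9480 mol.
2 electrons are transferred per Cl₂ molecule, so n(Cl₂) = 0.9480 / 2 = 0.4740 mol.
V = nRT/P = (0.4740 × 8.314 × 342) / (159 × 10³ Pa) = 0.00848 m³ = 8.48 L.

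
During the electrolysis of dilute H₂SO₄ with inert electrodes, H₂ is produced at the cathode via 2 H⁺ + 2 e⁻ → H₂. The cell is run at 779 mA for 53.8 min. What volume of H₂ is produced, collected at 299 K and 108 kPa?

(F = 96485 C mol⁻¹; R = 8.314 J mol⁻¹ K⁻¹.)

0.300 L

Q = I·t = 0.7790 A × 3228.0 s = 2515 C.
n(e⁻) = Q/F = 2515 / 96485 = 0.02606 mol.
2 electrons are transferred per H₂ molecule, so n(H₂) = 0.02606 / 2 = 0.01303 mol.
V = nRT/P = (0.01303 × 8.314 × 299) / (108 × 10³ Pa) = 3.00 × 10⁻⁴ m³ = 0.300 L.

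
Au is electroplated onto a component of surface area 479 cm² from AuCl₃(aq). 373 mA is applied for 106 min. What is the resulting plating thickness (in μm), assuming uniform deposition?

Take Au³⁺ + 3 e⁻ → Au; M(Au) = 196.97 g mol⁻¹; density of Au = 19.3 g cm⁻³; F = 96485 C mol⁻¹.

1.75 μm

Q = I·t = 0.3730 × 6360.0 = 2372 C; n(e⁻) = 0.02459 mol.
n(Au) = n(e⁻)/3 = 0.008196 mol, so m = 0.008196 × 196.97 = 1.614 g.
Volume = m/ρ = 1.614 / 19.3 = 0.08364 cm³.
Thickness = V/A = 0.08364 / 479 = 1.75 × 10⁻⁴ cm = 1.75 μm.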